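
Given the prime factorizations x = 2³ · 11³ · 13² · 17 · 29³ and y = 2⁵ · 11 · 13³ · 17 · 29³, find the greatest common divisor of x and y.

min exponent per shared prime: 2³ · 11 · 13² · 17 · 29³ = 6166124536

6166124536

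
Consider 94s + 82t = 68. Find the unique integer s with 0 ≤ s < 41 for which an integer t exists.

gcd(94, 82) = 2 (Euclid: 94 = 1·82 + 12; 82 = 6·12 + 10; 12 = 1·10 + 2; 10 = 5·2 + 0), and 2 | 68.
Extended Euclid: 94·(7) + 82·(-8) = 2. Scale by 34: s₀ = 238.
General solution s = s₀ + 41k; reducing mod 41 gives s = 33 (and t = -37).

33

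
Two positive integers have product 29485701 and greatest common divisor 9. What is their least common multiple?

3276189

gcd·lcm = product, so lcm = 29485701/9 = 3276189.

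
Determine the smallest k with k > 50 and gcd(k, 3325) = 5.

Multiples of 5 above 50: 5·11, 5·12, … . Need the cofactor coprime to 3325/5 = 665.
Checking s = 11, 12, … the first with gcd(s, 665) = 1 is s = 11, giving 55.

55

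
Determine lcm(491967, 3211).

491967 = 3³ · 7 · 19 · 137; 3211 = 13² · 19
max exponents: 3³ · 7 · 13² · 19 · 137 = 83142423

83142423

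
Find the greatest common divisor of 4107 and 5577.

4107 = 3 · 37²
5577 = 3 · 11 · 13²
Common: 3 = 3

3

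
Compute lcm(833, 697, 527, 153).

lcm(833, 697) = 833·697/gcd = 580601/17 = 34153
lcm(34153, 527) = 34153·527/gcd = 17998631/17 = 1058743
lcm(1058743, 153) = 1058743·153/gcd = 161987679/17 = 9528687

9528687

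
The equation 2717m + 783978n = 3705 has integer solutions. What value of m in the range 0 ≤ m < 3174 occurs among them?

Reduce mod 783978: 2717m ≡ 3705 (mod 783978). With g = gcd(2717, 783978) = 247 dividing 3705, divide through: 11m ≡ 15 (mod 3174).
Since gcd(11, 3174) = 1, m ≡ 15·(11)⁻¹ ≡ 867 (mod 3174). Smallest non-negative: 867.

867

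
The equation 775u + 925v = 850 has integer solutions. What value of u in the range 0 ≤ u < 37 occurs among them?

Reduce mod 925: 775u ≡ 850 (mod 925). With g = gcd(775, 925) = 25 dividing 850, divide through: 31u ≡ 34 (mod 37).
Since gcd(31, 37) = 1, u ≡ 34·(31)⁻¹ ≡ 19 (mod 37). Smallest non-negative: 19.

19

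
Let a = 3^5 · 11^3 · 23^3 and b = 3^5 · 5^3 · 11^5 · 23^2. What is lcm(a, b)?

59520040828875

max exponent per prime: 3^5 · 5^3 · 11^5 · 23^3 = 59520040828875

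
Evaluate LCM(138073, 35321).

gcd first: 138073 = 3·35321 + 32110; 35321 = 1·32110 + 3211; 32110 = 10·3211 + 0 → gcd = 3211
lcm = 138073·35321/gcd = 4876876433/3211 = 1518803

1518803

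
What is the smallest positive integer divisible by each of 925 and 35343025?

gcd first: 35343025 = 38208·925 + 625; 925 = 1·625 + 300; 625 = 2·300 + 25; 300 = 12·25 + 0 → gcd = 25
lcm = 925·35343025/gcd = 32692298125/25 = 1307691925

1307691925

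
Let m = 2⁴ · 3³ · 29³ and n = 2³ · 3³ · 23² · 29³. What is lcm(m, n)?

5573569392

max exponent per prime: 2⁴ · 3³ · 23² · 29³ = 5573569392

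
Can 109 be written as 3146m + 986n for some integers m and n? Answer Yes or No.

No

gcd(3146, 986): 3146 = 3·986 + 188; 986 = 5·188 + 46; 188 = 4·46 + 4; 46 = 11·4 + 2; 4 = 2·2 + 0 → 2
2 does not divide 109, so a solution does not exist.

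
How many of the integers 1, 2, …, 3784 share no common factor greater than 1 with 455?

Prime factors of 455: 5, 7, 13. Count integers ≤ 3784 divisible by none of them.
By inclusion–exclusion: 3784 − ⌊3784/5⌋ − ⌊3784/7⌋ − ⌊3784/13⌋ + ⌊3784/35⌋ + ⌊3784/65⌋ + ⌊3784/91⌋ − ⌊3784/455⌋ = 2396.

2396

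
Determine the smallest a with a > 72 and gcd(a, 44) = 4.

76

gcd(a, 44) = 4 forces 4 | a; write a = 4s. Then gcd(4s, 4·11) = 4·gcd(s, 11), so need gcd(s, 11) = 1.
4s > 72 gives s ≥ 19. The least s ≥ 19 coprime to 11 is 19, so a = 4·19 = 76.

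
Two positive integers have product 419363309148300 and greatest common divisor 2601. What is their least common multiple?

Since gcd(p,q)·lcm(p,q) = pq, lcm = 419363309148300/2601 = 161231568300.

161231568300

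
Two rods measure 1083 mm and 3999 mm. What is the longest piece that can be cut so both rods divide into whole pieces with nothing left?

Euclid: 3999 = 3·1083 + 750; 1083 = 1·750 + 333; 750 = 2·333 + 84; 333 = 3·84 + 81; 84 = 1·81 + 3; 81 = 27·3 + 0. Last nonzero remainder: 3.

3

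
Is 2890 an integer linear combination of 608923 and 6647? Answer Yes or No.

Yes

gcd(608923, 6647): 608923 = 91·6647 + 4046; 6647 = 1·4046 + 2601; 4046 = 1·2601 + 1445; 2601 = 1·1445 + 1156; 1445 = 1·1156 + 289; 1156 = 4·289 + 0 → 289
289 divides 2890, so a solution exists.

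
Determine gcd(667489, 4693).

Euclid: 667489 = 142·4693 + 1083; 4693 = 4·1083 + 361; 1083 = 3·361 + 0. Last nonzero remainder: 361.

361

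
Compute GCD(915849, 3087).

9

Euclid: 915849 = 296·3087 + 2097; 3087 = 1·2097 + 990; 2097 = 2·990 + 117; 990 = 8·117 + 54; 117 = 2·54 + 9; 54 = 6·9 + 0. Last nonzero remainder: 9.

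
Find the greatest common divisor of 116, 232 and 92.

gcd(116, 232): 232 = 2·116 + 0 → 116
gcd(116, 92): 116 = 1·92 + 24; 92 = 3·24 + 20; 24 = 1·20 + 4; 20 = 5·4 + 0 → 4

4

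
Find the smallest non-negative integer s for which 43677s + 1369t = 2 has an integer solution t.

418

gcd(43677, 1369) = 1 (Euclid: 43677 = 31·1369 + 1238; 1369 = 1·1238 + 131; 1238 = 9·131 + 59; 131 = 2·59 + 13; 59 = 4·13 + 7; 13 = 1·7 + 6; 7 = 1·6 + 1; 6 = 6·1 + 0), and 1 | 2.
Extended Euclid: 43677·(209) + 1369·(-6668) = 1. Scale by 2: s₀ = 418.
General solution s = s₀ + 1369k; reducing mod 1369 gives s = 418 (and t = -13336).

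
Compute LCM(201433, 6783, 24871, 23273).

1210318439253

201433 = 17³ · 41; 6783 = 3 · 7 · 17 · 19; 24871 = 7 · 11 · 17 · 19; 23273 = 17 · 37²
lcm takes max exponent of each prime: 3 · 7 · 11 · 17³ · 19 · 37² · 41 = 1210318439253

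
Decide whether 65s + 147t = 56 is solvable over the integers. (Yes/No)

Yes

gcd(65, 147): 147 = 2·65 + 17; 65 = 3·17 + 14; 17 = 1·14 + 3; 14 = 4·3 + 2; 3 = 1·2 + 1; 2 = 2·1 + 0 → 1
1 divides 56, so a solution exists.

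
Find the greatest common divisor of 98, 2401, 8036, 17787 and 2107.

98 = 2 · 7²; 2401 = 7⁴; 8036 = 2² · 7² · 41; 17787 = 3 · 7² · 11²; 2107 = 7² · 43
gcd takes min exponent of each prime: 7² = 49

49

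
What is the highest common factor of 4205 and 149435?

Euclid: 149435 = 35·4205 + 2260; 4205 = 1·2260 + 1945; 2260 = 1·1945 + 315; 1945 = 6·315 + 55; 315 = 5·55 + 40; 55 = 1·40 + 15; 40 = 2·15 + 10; 15 = 1·10 + 5; 10 = 2·5 + 0. Last nonzero remainder: 5.

5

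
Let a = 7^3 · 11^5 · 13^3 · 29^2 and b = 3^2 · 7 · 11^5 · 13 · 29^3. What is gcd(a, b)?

12325394081

min exponent per shared prime: 7 · 11^5 · 13 · 29^2 = 12325394081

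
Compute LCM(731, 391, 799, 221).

10272743

731 = 17 · 43; 391 = 17 · 23; 799 = 17 · 47; 221 = 13 · 17
lcm takes max exponent of each prime: 13 · 17 · 23 · 43 · 47 = 10272743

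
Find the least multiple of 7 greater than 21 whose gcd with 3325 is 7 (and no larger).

28

Multiples of 7 above 21: 7·4, 7·5, … . Need the cofactor coprime to 3325/7 = 475.
Checking s = 4, 5, … the first with gcd(s, 475) = 1 is s = 4, giving 28.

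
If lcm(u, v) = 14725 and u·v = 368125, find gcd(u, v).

25

gcd·lcm = product, so gcd = 368125/14725 = 25.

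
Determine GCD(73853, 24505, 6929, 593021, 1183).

73853 = 13² · 19 · 23; 24505 = 5 · 13² · 29; 6929 = 13² · 41; 593021 = 11² · 13² · 29; 1183 = 7 · 13²
gcd takes min exponent of each prime: 13² = 169

169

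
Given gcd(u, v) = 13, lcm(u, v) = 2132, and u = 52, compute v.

Using uv = gcd(u,v)·lcm(u,v) = 13·2132 = 27716, we get v = 27716/52 = 533.

533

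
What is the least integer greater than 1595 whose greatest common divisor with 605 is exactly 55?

Multiples of 55 above 1595: 55·30, 55·31, … . Need the cofactor coprime to 605/55 = 11.
Checking s = 30, 31, … the first with gcd(s, 11) = 1 is s = 30, giving 1650.

1650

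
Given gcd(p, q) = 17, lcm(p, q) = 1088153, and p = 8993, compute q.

p·q = gcd·lcm = 17·1088153 = 18498601, so q = 18498601/8993 = 2057.

2057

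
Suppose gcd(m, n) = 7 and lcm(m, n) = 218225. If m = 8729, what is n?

175

m·n = gcd·lcm = 7·218225 = 1527575, so n = 1527575/8729 = 175.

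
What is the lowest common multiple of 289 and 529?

152881

gcd first: 529 = 1·289 + 240; 289 = 1·240 + 49; 240 = 4·49 + 44; 49 = 1·44 + 5; 44 = 8·5 + 4; 5 = 1·4 + 1; 4 = 4·1 + 0 → gcd = 1
lcm = 289·529/gcd = 152881/1 = 152881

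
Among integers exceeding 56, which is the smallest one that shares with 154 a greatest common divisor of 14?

154 = 14·11. Any a with gcd(a, 154) = 14 is a multiple of 14, say 14s, with s coprime to 11.
Need s > 56/14, so s ≥ 5. First s ≥ 5 with gcd(s, 11) = 1 is s = 5. Thus a = 14·5 = 70.

70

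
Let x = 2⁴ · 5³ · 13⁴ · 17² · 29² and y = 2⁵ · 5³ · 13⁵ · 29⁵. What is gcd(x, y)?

min exponent per shared prime: 2⁴ · 5³ · 13⁴ · 29² = 48039602000

48039602000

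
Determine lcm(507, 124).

507 = 3 · 13²; 124 = 2² · 31
max exponents: 2² · 3 · 13² · 31 = 62868

62868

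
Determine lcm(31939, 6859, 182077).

110491788757

31939 = 19 · 41²; 6859 = 19³; 182077 = 7 · 19 · 37²
lcm takes max exponent of each prime: 7 · 19³ · 37² · 41² = 110491788757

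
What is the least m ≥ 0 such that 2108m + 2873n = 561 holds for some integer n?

157

gcd(2108, 2873) = 17 (Euclid: 2873 = 1·2108 + 765; 2108 = 2·765 + 578; 765 = 1·578 + 187; 578 = 3·187 + 17; 187 = 11·17 + 0), and 17 | 561.
Extended Euclid: 2108·(15) + 2873·(-11) = 17. Scale by 33: m₀ = 495.
General solution m = m₀ + 169t; reducing mod 169 gives m = 157 (and n = -115).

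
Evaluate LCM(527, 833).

527 = 17 · 31; 833 = 7² · 17
max exponents: 7² · 17 · 31 = 25823

25823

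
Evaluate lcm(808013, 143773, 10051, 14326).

808013 = 19 · 23 · 43²; 143773 = 7 · 19 · 23 · 47; 10051 = 19 · 23²; 14326 = 2 · 13 · 19 · 29
lcm takes max exponent of each prime: 2 · 7 · 13 · 19 · 23² · 29 · 43² · 47 = 4610132715734

4610132715734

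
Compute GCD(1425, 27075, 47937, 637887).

gcd(1425, 27075): 27075 = 19·1425 + 0 → 1425
gcd(1425, 47937): 47937 = 33·1425 + 912; 1425 = 1·912 + 513; 912 = 1·513 + 399; 513 = 1·399 + 114; 399 = 3·114 + 57; 114 = 2·57 + 0 → 57
gcd(57, 637887): 637887 = 11191·57 + 0 → 57

57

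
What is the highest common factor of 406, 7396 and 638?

2

406 = 2 · 7 · 29; 7396 = 2² · 43²; 638 = 2 · 11 · 29
gcd takes min exponent of each prime: 2 = 2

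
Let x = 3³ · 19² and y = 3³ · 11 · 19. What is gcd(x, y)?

min exponent per shared prime: 3³ · 19 = 513

513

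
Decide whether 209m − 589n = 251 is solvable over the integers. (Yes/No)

By Bézout, 209m − 589n = 251 has integer solutions iff gcd(209, 589) | 251.
Euclid: 589 = 2·209 + 171; 209 = 1·171 + 38; 171 = 4·38 + 19; 38 = 2·19 + 0. gcd = 19; 251 mod 19 = 4. No.

No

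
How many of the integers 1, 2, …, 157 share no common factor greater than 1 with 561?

89

Prime factors of 561: 3, 11, 17. Count integers ≤ 157 divisible by none of them.
By inclusion–exclusion: 157 − ⌊157/3⌋ − ⌊157/11⌋ − ⌊157/17⌋ + ⌊157/33⌋ + ⌊157/51⌋ + ⌊157/187⌋ − ⌊157/561⌋ = 89.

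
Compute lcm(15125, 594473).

74309125

gcd first: 594473 = 39·15125 + 4598; 15125 = 3·4598 + 1331; 4598 = 3·1331 + 605; 1331 = 2·605 + 121; 605 = 5·121 + 0 → gcd = 121
lcm = 15125·594473/gcd = 8991404125/121 = 74309125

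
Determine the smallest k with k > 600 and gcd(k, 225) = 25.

225 = 25·9. Any k with gcd(k, 225) = 25 is a multiple of 25, say 25s, with s coprime to 9.
Need s > 600/25, so s ≥ 25. First s ≥ 25 with gcd(s, 9) = 1 is s = 25. Thus k = 25·25 = 625.

625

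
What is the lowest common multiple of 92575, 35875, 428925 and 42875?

2279223809625

lcm(92575, 35875) = 92575·35875/gcd = 3321128125/175 = 18977875
lcm(18977875, 428925) = 18977875·428925/gcd = 8140085034375/175 = 46514771625
lcm(46514771625, 42875) = 46514771625·42875/gcd = 1994320833421875/875 = 2279223809625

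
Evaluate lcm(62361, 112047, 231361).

18867258189

62361 = 3² · 13² · 41; 112047 = 3 · 13³ · 17; 231361 = 13² · 37²
lcm takes max exponent of each prime: 3² · 13³ · 17 · 37² · 41 = 18867258189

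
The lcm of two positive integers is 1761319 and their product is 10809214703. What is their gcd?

From gcd × lcm = pq: gcd = 10809214703 / 1761319 = 6137.

6137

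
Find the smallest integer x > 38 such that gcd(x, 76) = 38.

114

76 = 38·2. Any x with gcd(x, 76) = 38 is a multiple of 38, say 38s, with s coprime to 2.
Need s > 38/38, so s ≥ 2. First s ≥ 2 with gcd(s, 2) = 1 is s = 3. Thus x = 38·3 = 114.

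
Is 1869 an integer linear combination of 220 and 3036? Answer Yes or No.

gcd(220, 3036): 3036 = 13·220 + 176; 220 = 1·176 + 44; 176 = 4·44 + 0 → 44
44 does not divide 1869, so a solution does not exist.

No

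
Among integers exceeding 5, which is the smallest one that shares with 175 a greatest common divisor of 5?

Multiples of 5 above 5: 5·2, 5·3, … . Need the cofactor coprime to 175/5 = 35.
Checking s = 2, 3, … the first with gcd(s, 35) = 1 is s = 2, giving 10.

10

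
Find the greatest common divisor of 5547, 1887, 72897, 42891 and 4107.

3

gcd(5547, 1887): 5547 = 2·1887 + 1773; 1887 = 1·1773 + 114; 1773 = 15·114 + 63; 114 = 1·63 + 51; 63 = 1·51 + 12; 51 = 4·12 + 3; 12 = 4·3 + 0 → 3
gcd(3, 72897): 72897 = 24299·3 + 0 → 3
gcd(3, 42891): 42891 = 14297·3 + 0 → 3
gcd(3, 4107): 4107 = 1369·3 + 0 → 3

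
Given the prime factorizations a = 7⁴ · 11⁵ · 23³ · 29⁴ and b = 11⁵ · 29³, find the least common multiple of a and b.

3327599769151196077

max exponent per prime: 7⁴ · 11⁵ · 23³ · 29⁴ = 3327599769151196077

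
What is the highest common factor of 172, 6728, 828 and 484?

4

gcd(172, 6728): 6728 = 39·172 + 20; 172 = 8·20 + 12; 20 = 1·12 + 8; 12 = 1·8 + 4; 8 = 2·4 + 0 → 4
gcd(4, 828): 828 = 207·4 + 0 → 4
gcd(4, 484): 484 = 121·4 + 0 → 4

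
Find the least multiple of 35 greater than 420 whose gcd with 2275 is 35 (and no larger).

490

2275 = 35·65. Any a with gcd(a, 2275) = 35 is a multiple of 35, say 35s, with s coprime to 65.
Need s > 420/35, so s ≥ 13. First s ≥ 13 with gcd(s, 65) = 1 is s = 14. Thus a = 35·14 = 490.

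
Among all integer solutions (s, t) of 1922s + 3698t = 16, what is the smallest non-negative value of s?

1216

gcd(1922, 3698) = 2 (Euclid: 3698 = 1·1922 + 1776; 1922 = 1·1776 + 146; 1776 = 12·146 + 24; 146 = 6·24 + 2; 24 = 12·2 + 0), and 2 | 16.
Extended Euclid: 1922·(152) + 3698·(-79) = 2. Scale by 8: s₀ = 1216.
General solution s = s₀ + 1849k; reducing mod 1849 gives s = 1216 (and t = -632).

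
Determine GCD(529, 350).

1

Euclid: 529 = 1·350 + 179; 350 = 1·179 + 171; 179 = 1·171 + 8; 171 = 21·8 + 3; 8 = 2·3 + 2; 3 = 1·2 + 1; 2 = 2·1 + 0. Last nonzero remainder: 1.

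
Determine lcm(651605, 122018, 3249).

651605 = 5 · 19⁴; 122018 = 2 · 13² · 19²; 3249 = 3² · 19²
lcm takes max exponent of each prime: 2 · 3² · 5 · 13² · 19⁴ = 1982182410

1982182410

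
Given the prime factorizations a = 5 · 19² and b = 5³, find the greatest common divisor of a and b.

min exponent per shared prime: 5 = 5

5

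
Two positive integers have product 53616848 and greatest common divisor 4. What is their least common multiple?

Since gcd(a,b)·lcm(a,b) = ab, lcm = 53616848/4 = 13404212.

13404212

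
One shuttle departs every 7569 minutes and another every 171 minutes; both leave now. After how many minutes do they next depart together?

gcd first: 7569 = 44·171 + 45; 171 = 3·45 + 36; 45 = 1·36 + 9; 36 = 4·9 + 0 → gcd = 9
lcm = 7569·171/gcd = 1294299/9 = 143811

143811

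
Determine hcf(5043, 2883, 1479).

5043 = 3 · 41²; 2883 = 3 · 31²; 1479 = 3 · 17 · 29
gcd takes min exponent of each prime: 3 = 3

3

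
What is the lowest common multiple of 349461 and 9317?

gcd first: 349461 = 37·9317 + 4732; 9317 = 1·4732 + 4585; 4732 = 1·4585 + 147; 4585 = 31·147 + 28; 147 = 5·28 + 7; 28 = 4·7 + 0 → gcd = 7
lcm = 349461·9317/gcd = 3255928137/7 = 465132591

465132591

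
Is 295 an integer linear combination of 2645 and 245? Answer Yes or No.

gcd(2645, 245): 2645 = 10·245 + 195; 245 = 1·195 + 50; 195 = 3·50 + 45; 50 = 1·45 + 5; 45 = 9·5 + 0 → 5
5 divides 295, so a solution exists.

Yes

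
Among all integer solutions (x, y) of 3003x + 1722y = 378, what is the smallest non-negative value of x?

46

Reduce mod 1722: 3003x ≡ 378 (mod 1722). With g = gcd(3003, 1722) = 21 dividing 378, divide through: 143x ≡ 18 (mod 82).
Since gcd(143, 82) = 1, x ≡ 18·(143)⁻¹ ≡ 46 (mod 82). Smallest non-negative: 46.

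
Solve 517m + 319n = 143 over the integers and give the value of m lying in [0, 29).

12

gcd(517, 319) = 11 (Euclid: 517 = 1·319 + 198; 319 = 1·198 + 121; 198 = 1·121 + 77; 121 = 1·77 + 44; 77 = 1·44 + 33; 44 = 1·33 + 11; 33 = 3·11 + 0), and 11 | 143.
Extended Euclid: 517·(-8) + 319·(13) = 11. Scale by 13: m₀ = -104.
General solution m = m₀ + 29t; reducing mod 29 gives m = 12 (and n = -19).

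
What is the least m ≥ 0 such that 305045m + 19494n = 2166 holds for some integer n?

Euclid: 305045 = 15·19494 + 12635; 19494 = 1·12635 + 6859; 12635 = 1·6859 + 5776; 6859 = 1·5776 + 1083; 5776 = 5·1083 + 361; 1083 = 3·361 + 0 → gcd = 361; 2166 = 361·6.
Back-substitution yields 305045·(17) + 19494·(-266) = 361, so one solution is m = 17·6 = 102, n = -266·6 = -1596.
Solutions in m differ by 19494/361 = 54; the one in [0, 54) is 102 mod 54 = 48.

48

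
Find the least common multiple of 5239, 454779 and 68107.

5239 = 13² · 31; 454779 = 3² · 13³ · 23; 68107 = 13³ · 31
lcm takes max exponent of each prime: 3² · 13³ · 23 · 31 = 14098149

14098149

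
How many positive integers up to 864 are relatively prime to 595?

559

Prime factors of 595: 5, 7, 17. Count integers ≤ 864 divisible by none of them.
By inclusion–exclusion: 864 − ⌊864/5⌋ − ⌊864/7⌋ − ⌊864/17⌋ + ⌊864/35⌋ + ⌊864/85⌋ + ⌊864/119⌋ − ⌊864/595⌋ = 559.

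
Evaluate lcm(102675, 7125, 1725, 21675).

lcm(102675, 7125) = 102675·7125/gcd = 731559375/75 = 9754125
lcm(9754125, 1725) = 9754125·1725/gcd = 16825865625/75 = 224344875
lcm(224344875, 21675) = 224344875·21675/gcd = 4862675165625/75 = 64835668875

64835668875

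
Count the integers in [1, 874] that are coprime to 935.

935 = 5·11·17. Inclusion–exclusion on these primes:
874 − ⌊874/5⌋ − ⌊874/11⌋ − ⌊874/17⌋ + ⌊874/55⌋ + ⌊874/85⌋ + ⌊874/187⌋ − ⌊874/935⌋ = 599

599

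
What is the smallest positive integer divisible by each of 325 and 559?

gcd first: 559 = 1·325 + 234; 325 = 1·234 + 91; 234 = 2·91 + 52; 91 = 1·52 + 39; 52 = 1·39 + 13; 39 = 3·13 + 0 → gcd = 13
lcm = 325·559/gcd = 181675/13 = 13975

13975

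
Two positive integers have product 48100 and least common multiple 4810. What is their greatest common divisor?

10

From gcd × lcm = mn: gcd = 48100 / 4810 = 10.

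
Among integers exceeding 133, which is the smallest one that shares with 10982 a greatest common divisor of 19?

171

gcd(t, 10982) = 19 forces 19 | t; write t = 19s. Then gcd(19s, 19·578) = 19·gcd(s, 578), so need gcd(s, 578) = 1.
19s > 133 gives s ≥ 8. The least s ≥ 8 coprime to 578 is 9, so t = 19·9 = 171.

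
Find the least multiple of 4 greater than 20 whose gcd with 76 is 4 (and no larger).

24

gcd(a, 76) = 4 forces 4 | a; write a = 4s. Then gcd(4s, 4·19) = 4·gcd(s, 19), so need gcd(s, 19) = 1.
4s > 20 gives s ≥ 6. The least s ≥ 6 coprime to 19 is 6, so a = 4·6 = 24.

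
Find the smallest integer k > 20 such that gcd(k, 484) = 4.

gcd(k, 484) = 4 forces 4 | k; write k = 4s. Then gcd(4s, 4·121) = 4·gcd(s, 121), so need gcd(s, 121) = 1.
4s > 20 gives s ≥ 6. The least s ≥ 6 coprime to 121 is 6, so k = 4·6 = 24.

24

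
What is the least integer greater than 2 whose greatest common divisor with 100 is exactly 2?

6

Multiples of 2 above 2: 2·2, 2·3, … . Need the cofactor coprime to 100/2 = 50.
Checking s = 2, 3, … the first with gcd(s, 50) = 1 is s = 3, giving 6.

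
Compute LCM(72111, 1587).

38146719

gcd first: 72111 = 45·1587 + 696; 1587 = 2·696 + 195; 696 = 3·195 + 111; 195 = 1·111 + 84; 111 = 1·84 + 27; 84 = 3·27 + 3; 27 = 9·3 + 0 → gcd = 3
lcm = 72111·1587/gcd = 114440157/3 = 38146719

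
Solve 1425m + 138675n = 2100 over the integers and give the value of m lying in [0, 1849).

780

Reduce mod 138675: 1425m ≡ 2100 (mod 138675). With g = gcd(1425, 138675) = 75 dividing 2100, divide through: 19m ≡ 28 (mod 1849).
Since gcd(19, 1849) = 1, m ≡ 28·(19)⁻¹ ≡ 780 (mod 1849). Smallest non-negative: 780.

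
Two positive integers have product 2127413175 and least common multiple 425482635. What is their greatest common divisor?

From gcd × lcm = pq: gcd = 2127413175 / 425482635 = 5.

5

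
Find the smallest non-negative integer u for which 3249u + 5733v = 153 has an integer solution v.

Euclid: 5733 = 1·3249 + 2484; 3249 = 1·2484 + 765; 2484 = 3·765 + 189; 765 = 4·189 + 9; 189 = 21·9 + 0 → gcd = 9; 153 = 9·17.
Back-substitution yields 3249·(30) + 5733·(-17) = 9, so one solution is u = 30·17 = 510, v = -17·17 = -289.
Solutions in u differ by 5733/9 = 637; the one in [0, 637) is 510 mod 637 = 510.

510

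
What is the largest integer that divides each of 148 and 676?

Euclid: 676 = 4·148 + 84; 148 = 1·84 + 64; 84 = 1·64 + 20; 64 = 3·20 + 4; 20 = 5·4 + 0. Last nonzero remainder: 4.

4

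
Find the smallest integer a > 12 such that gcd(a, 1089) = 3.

1089 = 3·363. Any a with gcd(a, 1089) = 3 is a multiple of 3, say 3s, with s coprime to 363.
Need s > 12/3, so s ≥ 5. First s ≥ 5 with gcd(s, 363) = 1 is s = 5. Thus a = 3·5 = 15.

15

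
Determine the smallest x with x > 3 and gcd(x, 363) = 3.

6

gcd(x, 363) = 3 forces 3 | x; write x = 3s. Then gcd(3s, 3·121) = 3·gcd(s, 121), so need gcd(s, 121) = 1.
3s > 3 gives s ≥ 2. The least s ≥ 2 coprime to 121 is 2, so x = 3·2 = 6.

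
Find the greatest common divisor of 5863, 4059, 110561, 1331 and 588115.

gcd(5863, 4059): 5863 = 1·4059 + 1804; 4059 = 2·1804 + 451; 1804 = 4·451 + 0 → 451
gcd(451, 110561): 110561 = 245·451 + 66; 451 = 6·66 + 55; 66 = 1·55 + 11; 55 = 5·11 + 0 → 11
gcd(11, 1331): 1331 = 121·11 + 0 → 11
gcd(11, 588115): 588115 = 53465·11 + 0 → 11

11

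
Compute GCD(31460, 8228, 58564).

gcd(31460, 8228): 31460 = 3·8228 + 6776; 8228 = 1·6776 + 1452; 6776 = 4·1452 + 968; 1452 = 1·968 + 484; 968 = 2·484 + 0 → 484
gcd(484, 58564): 58564 = 121·484 + 0 → 484

484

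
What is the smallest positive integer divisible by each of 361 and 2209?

gcd first: 2209 = 6·361 + 43; 361 = 8·43 + 17; 43 = 2·17 + 9; 17 = 1·9 + 8; 9 = 1·8 + 1; 8 = 8·1 + 0 → gcd = 1
lcm = 361·2209/gcd = 797449/1 = 797449

797449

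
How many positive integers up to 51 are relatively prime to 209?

45

209 = 11·19. Inclusion–exclusion on these primes:
51 − ⌊51/11⌋ − ⌊51/19⌋ + ⌊51/209⌋ = 45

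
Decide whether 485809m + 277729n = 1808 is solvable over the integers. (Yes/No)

No

gcd(485809, 277729): 485809 = 1·277729 + 208080; 277729 = 1·208080 + 69649; 208080 = 2·69649 + 68782; 69649 = 1·68782 + 867; 68782 = 79·867 + 289; 867 = 3·289 + 0 → 289
289 does not divide 1808, so a solution does not exist.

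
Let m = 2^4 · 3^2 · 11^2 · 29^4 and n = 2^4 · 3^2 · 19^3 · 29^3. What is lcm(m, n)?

84528012363696

max exponent per prime: 2^4 · 3^2 · 11^2 · 19^3 · 29^4 = 84528012363696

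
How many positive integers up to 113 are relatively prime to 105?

Prime factors of 105: 3, 5, 7. Count integers ≤ 113 divisible by none of them.
By inclusion–exclusion: 113 − ⌊113/3⌋ − ⌊113/5⌋ − ⌊113/7⌋ + ⌊113/15⌋ + ⌊113/21⌋ + ⌊113/35⌋ − ⌊113/105⌋ = 52.

52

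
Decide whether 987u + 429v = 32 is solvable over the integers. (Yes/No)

gcd(987, 429): 987 = 2·429 + 129; 429 = 3·129 + 42; 129 = 3·42 + 3; 42 = 14·3 + 0 → 3
3 does not divide 32, so a solution does not exist.

No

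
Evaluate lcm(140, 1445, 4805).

140 = 2² · 5 · 7; 1445 = 5 · 17²; 4805 = 5 · 31²
lcm takes max exponent of each prime: 2² · 5 · 7 · 17² · 31² = 38882060

38882060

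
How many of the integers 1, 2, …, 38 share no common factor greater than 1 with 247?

Prime factors of 247: 13, 19. Count integers ≤ 38 divisible by none of them.
By inclusion–exclusion: 38 − ⌊38/13⌋ − ⌊38/19⌋ + ⌊38/247⌋ = 34.

34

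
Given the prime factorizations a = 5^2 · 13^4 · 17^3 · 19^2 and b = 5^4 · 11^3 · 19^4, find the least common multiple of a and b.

15212221835980901875

max exponent per prime: 5^4 · 11^3 · 13^4 · 17^3 · 19^4 = 15212221835980901875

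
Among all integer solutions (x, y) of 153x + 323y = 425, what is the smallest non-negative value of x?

7

Euclid: 323 = 2·153 + 17; 153 = 9·17 + 0 → gcd = 17; 425 = 17·25.
Back-substitution yields 153·(-2) + 323·(1) = 17, so one solution is x = -2·25 = -50, y = 1·25 = 25.
Solutions in x differ by 323/17 = 19; the one in [0, 19) is -50 mod 19 = 7.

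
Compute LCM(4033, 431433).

1739969289

gcd first: 431433 = 106·4033 + 3935; 4033 = 1·3935 + 98; 3935 = 40·98 + 15; 98 = 6·15 + 8; 15 = 1·8 + 7; 8 = 1·7 + 1; 7 = 7·1 + 0 → gcd = 1
lcm = 4033·431433/gcd = 1739969289/1 = 1739969289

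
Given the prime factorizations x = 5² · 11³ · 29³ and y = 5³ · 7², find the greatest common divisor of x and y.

min exponent per shared prime: 5² = 25

25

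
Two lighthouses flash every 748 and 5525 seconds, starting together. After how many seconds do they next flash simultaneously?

243100

748 = 2² · 11 · 17; 5525 = 5² · 13 · 17
max exponents: 2² · 5² · 11 · 13 · 17 = 243100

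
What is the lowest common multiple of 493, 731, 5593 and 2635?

1081043005

lcm(493, 731) = 493·731/gcd = 360383/17 = 21199
lcm(21199, 5593) = 21199·5593/gcd = 118566007/17 = 6974471
lcm(6974471, 2635) = 6974471·2635/gcd = 18377731085/17 = 1081043005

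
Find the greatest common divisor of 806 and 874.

2

Euclid: 874 = 1·806 + 68; 806 = 11·68 + 58; 68 = 1·58 + 10; 58 = 5·10 + 8; 10 = 1·8 + 2; 8 = 4·2 + 0. Last nonzero remainder: 2.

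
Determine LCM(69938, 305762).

36997202

gcd first: 305762 = 4·69938 + 26010; 69938 = 2·26010 + 17918; 26010 = 1·17918 + 8092; 17918 = 2·8092 + 1734; 8092 = 4·1734 + 1156; 1734 = 1·1156 + 578; 1156 = 2·578 + 0 → gcd = 578
lcm = 69938·305762/gcd = 21384382756/578 = 36997202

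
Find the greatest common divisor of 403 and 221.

403 = 13 · 31
221 = 13 · 17
Common: 13 = 13

13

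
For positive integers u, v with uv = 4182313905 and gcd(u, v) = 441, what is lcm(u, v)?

9483705

For any two positive integers, gcd × lcm equals their product. Hence lcm = 4182313905 / 441 = 9483705.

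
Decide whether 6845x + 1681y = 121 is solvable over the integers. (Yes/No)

gcd(6845, 1681): 6845 = 4·1681 + 121; 1681 = 13·121 + 108; 121 = 1·108 + 13; 108 = 8·13 + 4; 13 = 3·4 + 1; 4 = 4·1 + 0 → 1
1 divides 121, so a solution exists.

Yes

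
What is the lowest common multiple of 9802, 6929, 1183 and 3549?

8439522

lcm(9802, 6929) = 9802·6929/gcd = 67918058/169 = 401882
lcm(401882, 1183) = 401882·1183/gcd = 475426406/169 = 2813174
lcm(2813174, 3549) = 2813174·3549/gcd = 9983954526/1183 = 8439522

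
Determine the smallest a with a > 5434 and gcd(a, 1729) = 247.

5681

gcd(a, 1729) = 247 forces 247 | a; write a = 247s. Then gcd(247s, 247·7) = 247·gcd(s, 7), so need gcd(s, 7) = 1.
247s > 5434 gives s ≥ 23. The least s ≥ 23 coprime to 7 is 23, so a = 247·23 = 5681.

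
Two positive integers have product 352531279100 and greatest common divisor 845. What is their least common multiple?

417196780

Since gcd(m,n)·lcm(m,n) = mn, lcm = 352531279100/845 = 417196780.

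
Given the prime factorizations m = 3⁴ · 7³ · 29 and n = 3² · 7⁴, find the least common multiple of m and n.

max exponent per prime: 3⁴ · 7⁴ · 29 = 5639949

5639949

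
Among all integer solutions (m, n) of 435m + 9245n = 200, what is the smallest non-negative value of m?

298

gcd(435, 9245) = 5 (Euclid: 9245 = 21·435 + 110; 435 = 3·110 + 105; 110 = 1·105 + 5; 105 = 21·5 + 0), and 5 | 200.
Extended Euclid: 435·(-85) + 9245·(4) = 5. Scale by 40: m₀ = -3400.
General solution m = m₀ + 1849t; reducing mod 1849 gives m = 298 (and n = -14).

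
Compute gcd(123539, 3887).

123539 = 13² · 17 · 43
3887 = 13² · 23
Common: 13² = 169

169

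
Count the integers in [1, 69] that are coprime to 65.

52

Prime factors of 65: 5, 13. Count integers ≤ 69 divisible by none of them.
By inclusion–exclusion: 69 − ⌊69/5⌋ − ⌊69/13⌋ + ⌊69/65⌋ = 52.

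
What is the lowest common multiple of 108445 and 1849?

200514805

108445 = 5 · 23² · 41; 1849 = 43²
max exponents: 5 · 23² · 41 · 43² = 200514805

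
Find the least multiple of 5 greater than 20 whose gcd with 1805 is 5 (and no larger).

Multiples of 5 above 20: 5·5, 5·6, … . Need the cofactor coprime to 1805/5 = 361.
Checking s = 5, 6, … the first with gcd(s, 361) = 1 is s = 5, giving 25.

25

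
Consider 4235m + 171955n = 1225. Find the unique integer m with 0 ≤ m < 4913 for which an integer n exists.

Reduce mod 171955: 4235m ≡ 1225 (mod 171955). With g = gcd(4235, 171955) = 35 dividing 1225, divide through: 121m ≡ 35 (mod 4913).
Since gcd(121, 4913) = 1, m ≡ 35·(121)⁻¹ ≡ 3817 (mod 4913). Smallest non-negative: 3817.

3817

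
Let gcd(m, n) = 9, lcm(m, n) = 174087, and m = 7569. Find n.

207

m·n = gcd·lcm = 9·174087 = 1566783, so n = 1566783/7569 = 207.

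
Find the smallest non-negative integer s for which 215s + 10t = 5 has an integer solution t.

Reduce mod 10: 215s ≡ 5 (mod 10). With g = gcd(215, 10) = 5 dividing 5, divide through: 43s ≡ 1 (mod 2).
Since gcd(43, 2) = 1, s ≡ 1·(43)⁻¹ ≡ 1 (mod 2). Smallest non-negative: 1.

1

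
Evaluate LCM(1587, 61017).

1587 = 3 · 23²; 61017 = 3 · 11 · 43²
max exponents: 3 · 11 · 23² · 43² = 32277993

32277993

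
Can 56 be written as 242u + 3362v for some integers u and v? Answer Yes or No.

gcd(242, 3362): 3362 = 13·242 + 216; 242 = 1·216 + 26; 216 = 8·26 + 8; 26 = 3·8 + 2; 8 = 4·2 + 0 → 2
2 divides 56, so a solution exists.

Yes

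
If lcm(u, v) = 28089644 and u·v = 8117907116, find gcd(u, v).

289

gcd·lcm = product, so gcd = 8117907116/28089644 = 289.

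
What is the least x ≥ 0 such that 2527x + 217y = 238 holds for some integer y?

11

Reduce mod 217: 2527x ≡ 238 (mod 217). With g = gcd(2527, 217) = 7 dividing 238, divide through: 361x ≡ 34 (mod 31).
Since gcd(361, 31) = 1, x ≡ 34·(361)⁻¹ ≡ 11 (mod 31). Smallest non-negative: 11.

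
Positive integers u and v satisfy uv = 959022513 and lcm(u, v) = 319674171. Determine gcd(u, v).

3

From gcd × lcm = uv: gcd = 959022513 / 319674171 = 3.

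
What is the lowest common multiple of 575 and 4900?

112700

575 = 5² · 23; 4900 = 2² · 5² · 7²
max exponents: 2² · 5² · 7² · 23 = 112700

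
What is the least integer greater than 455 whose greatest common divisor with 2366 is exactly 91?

2366 = 91·26. Any m with gcd(m, 2366) = 91 is a multiple of 91, say 91s, with s coprime to 26.
Need s > 455/91, so s ≥ 6. First s ≥ 6 with gcd(s, 26) = 1 is s = 7. Thus m = 91·7 = 637.

637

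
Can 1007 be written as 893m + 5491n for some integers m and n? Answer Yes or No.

Yes

gcd(893, 5491): 5491 = 6·893 + 133; 893 = 6·133 + 95; 133 = 1·95 + 38; 95 = 2·38 + 19; 38 = 2·19 + 0 → 19
19 divides 1007, so a solution exists.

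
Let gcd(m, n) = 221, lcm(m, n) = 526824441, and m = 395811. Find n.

294151

m·n = gcd·lcm = 221·526824441 = 116428201461, so n = 116428201461/395811 = 294151.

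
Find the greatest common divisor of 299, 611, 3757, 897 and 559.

13

gcd(299, 611): 611 = 2·299 + 13; 299 = 23·13 + 0 → 13
gcd(13, 3757): 3757 = 289·13 + 0 → 13
gcd(13, 897): 897 = 69·13 + 0 → 13
gcd(13, 559): 559 = 43·13 + 0 → 13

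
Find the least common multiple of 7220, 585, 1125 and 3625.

612436500

lcm(7220, 585) = 7220·585/gcd = 4223700/5 = 844740
lcm(844740, 1125) = 844740·1125/gcd = 950332500/45 = 21118500
lcm(21118500, 3625) = 21118500·3625/gcd = 76554562500/125 = 612436500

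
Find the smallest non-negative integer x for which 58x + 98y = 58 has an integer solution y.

1

Reduce mod 98: 58x ≡ 58 (mod 98). With g = gcd(58, 98) = 2 dividing 58, divide through: 29x ≡ 29 (mod 49).
Since gcd(29, 49) = 1, x ≡ 29·(29)⁻¹ ≡ 1 (mod 49). Smallest non-negative: 1.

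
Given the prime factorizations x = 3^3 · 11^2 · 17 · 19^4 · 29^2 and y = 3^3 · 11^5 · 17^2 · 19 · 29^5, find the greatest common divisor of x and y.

min exponent per shared prime: 3^3 · 11^2 · 17 · 19 · 29^2 = 887457681

887457681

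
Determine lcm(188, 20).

940

188 = 2² · 47; 20 = 2² · 5
max exponents: 2² · 5 · 47 = 940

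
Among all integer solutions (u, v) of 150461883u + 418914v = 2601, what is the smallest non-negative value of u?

Euclid: 150461883 = 359·418914 + 71757; 418914 = 5·71757 + 60129; 71757 = 1·60129 + 11628; 60129 = 5·11628 + 1989; 11628 = 5·1989 + 1683; 1989 = 1·1683 + 306; 1683 = 5·306 + 153; 306 = 2·153 + 0 → gcd = 153; 2601 = 153·17.
Back-substitution yields 150461883·(1261) + 418914·(-452915) = 153, so one solution is u = 1261·17 = 21437, v = -452915·17 = -7699555.
Solutions in u differ by 418914/153 = 2738; the one in [0, 2738) is 21437 mod 2738 = 2271.

2271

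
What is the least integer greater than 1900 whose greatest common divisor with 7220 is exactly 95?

gcd(t, 7220) = 95 forces 95 | t; write t = 95s. Then gcd(95s, 95·76) = 95·gcd(s, 76), so need gcd(s, 76) = 1.
95s > 1900 gives s ≥ 21. The least s ≥ 21 coprime to 76 is 21, so t = 95·21 = 1995.

1995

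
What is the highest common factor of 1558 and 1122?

2

Euclid: 1558 = 1·1122 + 436; 1122 = 2·436 + 250; 436 = 1·250 + 186; 250 = 1·186 + 64; 186 = 2·64 + 58; 64 = 1·58 + 6; 58 = 9·6 + 4; 6 = 1·4 + 2; 4 = 2·2 + 0. Last nonzero remainder: 2.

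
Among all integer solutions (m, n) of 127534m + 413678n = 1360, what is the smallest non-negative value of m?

Euclid: 413678 = 3·127534 + 31076; 127534 = 4·31076 + 3230; 31076 = 9·3230 + 2006; 3230 = 1·2006 + 1224; 2006 = 1·1224 + 782; 1224 = 1·782 + 442; 782 = 1·442 + 340; 442 = 1·340 + 102; 340 = 3·102 + 34; 102 = 3·34 + 0 → gcd = 34; 1360 = 34·40.
Back-substitution yields 127534·(-3714) + 413678·(1145) = 34, so one solution is m = -3714·40 = -148560, n = 1145·40 = 45800.
Solutions in m differ by 413678/34 = 12167; the one in [0, 12167) is -148560 mod 12167 = 9611.

9611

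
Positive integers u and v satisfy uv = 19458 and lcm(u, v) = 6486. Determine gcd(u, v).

3

gcd·lcm = product, so gcd = 19458/6486 = 3.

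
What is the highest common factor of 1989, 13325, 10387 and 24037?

13

gcd(1989, 13325): 13325 = 6·1989 + 1391; 1989 = 1·1391 + 598; 1391 = 2·598 + 195; 598 = 3·195 + 13; 195 = 15·13 + 0 → 13
gcd(13, 10387): 10387 = 799·13 + 0 → 13
gcd(13, 24037): 24037 = 1849·13 + 0 → 13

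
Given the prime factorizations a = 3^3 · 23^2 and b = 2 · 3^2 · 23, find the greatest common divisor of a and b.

min exponent per shared prime: 3^2 · 23 = 207

207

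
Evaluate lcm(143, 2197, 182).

143 = 11 · 13; 2197 = 13³; 182 = 2 · 7 · 13
lcm takes max exponent of each prime: 2 · 7 · 11 · 13³ = 338338

338338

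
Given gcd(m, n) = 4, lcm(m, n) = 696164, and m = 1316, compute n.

2116

m·n = gcd·lcm = 4·696164 = 2784656, so n = 2784656/1316 = 2116.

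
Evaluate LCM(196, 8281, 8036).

196 = 2² · 7²; 8281 = 7² · 13²; 8036 = 2² · 7² · 41
lcm takes max exponent of each prime: 2² · 7² · 13² · 41 = 1358084

1358084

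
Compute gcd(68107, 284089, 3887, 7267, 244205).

gcd(68107, 284089): 284089 = 4·68107 + 11661; 68107 = 5·11661 + 9802; 11661 = 1·9802 + 1859; 9802 = 5·1859 + 507; 1859 = 3·507 + 338; 507 = 1·338 + 169; 338 = 2·169 + 0 → 169
gcd(169, 3887): 3887 = 23·169 + 0 → 169
gcd(169, 7267): 7267 = 43·169 + 0 → 169
gcd(169, 244205): 244205 = 1445·169 + 0 → 169

169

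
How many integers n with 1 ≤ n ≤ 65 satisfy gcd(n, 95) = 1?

49

95 = 5·19. Inclusion–exclusion on these primes:
65 − ⌊65/5⌋ − ⌊65/19⌋ + ⌊65/95⌋ = 49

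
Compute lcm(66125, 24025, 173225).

lcm(66125, 24025) = 66125·24025/gcd = 1588653125/25 = 63546125
lcm(63546125, 173225) = 63546125·173225/gcd = 11007777503125/25 = 440311100125

440311100125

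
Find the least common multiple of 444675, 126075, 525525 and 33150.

330394414350

lcm(444675, 126075) = 444675·126075/gcd = 56062400625/75 = 747498675
lcm(747498675, 525525) = 747498675·525525/gcd = 392829241179375/40425 = 9717482775
lcm(9717482775, 33150) = 9717482775·33150/gcd = 322134553991250/975 = 330394414350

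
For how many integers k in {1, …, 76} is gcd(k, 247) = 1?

Prime factors of 247: 13, 19. Count integers ≤ 76 divisible by none of them.
By inclusion–exclusion: 76 − ⌊76/13⌋ − ⌊76/19⌋ + ⌊76/247⌋ = 67.

67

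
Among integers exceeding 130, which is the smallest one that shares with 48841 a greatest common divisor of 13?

143

Multiples of 13 above 130: 13·11, 13·12, … . Need the cofactor coprime to 48841/13 = 3757.
Checking s = 11, 12, … the first with gcd(s, 3757) = 1 is s = 11, giving 143.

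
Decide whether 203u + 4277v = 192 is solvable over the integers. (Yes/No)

gcd(203, 4277): 4277 = 21·203 + 14; 203 = 14·14 + 7; 14 = 2·7 + 0 → 7
7 does not divide 192, so a solution does not exist.

No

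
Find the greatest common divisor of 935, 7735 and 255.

gcd(935, 7735): 7735 = 8·935 + 255; 935 = 3·255 + 170; 255 = 1·170 + 85; 170 = 2·85 + 0 → 85
gcd(85, 255): 255 = 3·85 + 0 → 85

85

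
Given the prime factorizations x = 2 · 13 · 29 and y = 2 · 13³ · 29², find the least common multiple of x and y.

3695354

max exponent per prime: 2 · 13³ · 29² = 3695354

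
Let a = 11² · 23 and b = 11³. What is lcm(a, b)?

30613

max exponent per prime: 11³ · 23 = 30613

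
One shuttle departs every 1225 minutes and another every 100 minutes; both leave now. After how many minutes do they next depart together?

1225 = 5² · 7²; 100 = 2² · 5²
max exponents: 2² · 5² · 7² = 4900

4900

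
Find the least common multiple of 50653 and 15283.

50653 = 37³; 15283 = 17 · 29 · 31
max exponents: 17 · 29 · 31 · 37³ = 774129799

774129799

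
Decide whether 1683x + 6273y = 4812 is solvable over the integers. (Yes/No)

gcd(1683, 6273): 6273 = 3·1683 + 1224; 1683 = 1·1224 + 459; 1224 = 2·459 + 306; 459 = 1·306 + 153; 306 = 2·153 + 0 → 153
153 does not divide 4812, so a solution does not exist.

No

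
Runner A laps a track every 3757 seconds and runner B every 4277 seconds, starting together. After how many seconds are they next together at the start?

3757 = 13 · 17²; 4277 = 7 · 13 · 47
max exponents: 7 · 13 · 17² · 47 = 1236053

1236053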